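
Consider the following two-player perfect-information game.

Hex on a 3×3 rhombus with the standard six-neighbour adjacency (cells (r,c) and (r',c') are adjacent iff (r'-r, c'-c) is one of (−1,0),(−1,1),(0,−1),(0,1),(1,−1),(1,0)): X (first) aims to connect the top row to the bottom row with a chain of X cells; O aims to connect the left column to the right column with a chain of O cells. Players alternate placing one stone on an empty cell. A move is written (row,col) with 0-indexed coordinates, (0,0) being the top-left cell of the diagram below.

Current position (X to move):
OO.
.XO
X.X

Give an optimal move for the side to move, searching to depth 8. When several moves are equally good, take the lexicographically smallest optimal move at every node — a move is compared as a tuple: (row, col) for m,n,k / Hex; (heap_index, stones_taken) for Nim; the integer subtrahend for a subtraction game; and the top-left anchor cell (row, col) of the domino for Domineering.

X's best at [OO./.XO/X.X]: (0,2)

ply 1, X at OO./.XO/X.X | (0,2)=+1→OOX/.XO/X.X*; (1,0)=-1→OO./XXO/X.X; (2,1)=-1→OO./.XO/XXX
ply 2: OOX/.XO/X.X is terminal -1 (O); from OO./.XO/X.X depth 8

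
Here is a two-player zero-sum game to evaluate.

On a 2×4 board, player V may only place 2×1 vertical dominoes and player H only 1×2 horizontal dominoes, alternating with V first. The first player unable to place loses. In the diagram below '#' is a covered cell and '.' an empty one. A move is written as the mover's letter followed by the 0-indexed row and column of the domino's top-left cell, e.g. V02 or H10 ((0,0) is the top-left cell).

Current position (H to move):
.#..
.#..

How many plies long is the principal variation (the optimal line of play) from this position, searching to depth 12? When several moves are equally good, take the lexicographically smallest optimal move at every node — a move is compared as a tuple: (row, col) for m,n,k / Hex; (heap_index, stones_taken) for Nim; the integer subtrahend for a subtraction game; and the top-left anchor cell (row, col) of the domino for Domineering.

ply 1, H at .#../.#.. | H02=+1→.###/.#..*; H12=+1→.#../.###
ply 2, V at .###/.#.. | V00=-1→####/##..*
ply 3, H at ####/##.. | H12=+1→####/####*
ply 4: ####/#### is terminal -1 (V); from .#../.#.. depth 12

PV length from [.#../.#..]: 3 plies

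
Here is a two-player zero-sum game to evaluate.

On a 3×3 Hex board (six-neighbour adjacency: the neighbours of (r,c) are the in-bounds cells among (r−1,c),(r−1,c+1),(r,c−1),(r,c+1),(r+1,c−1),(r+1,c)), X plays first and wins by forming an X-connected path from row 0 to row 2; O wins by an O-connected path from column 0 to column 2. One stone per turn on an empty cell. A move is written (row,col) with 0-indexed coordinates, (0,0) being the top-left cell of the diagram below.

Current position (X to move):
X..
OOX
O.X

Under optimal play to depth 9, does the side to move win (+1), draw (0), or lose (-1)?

value(X../OOX/O.X, X) = +1

[X../OOX/O.X] X move#1: (0,1):-1/XX./OOX/O.X, (0,2):+1/X.X/OOX/O.X*, (2,1):-1/X../OOX/OXX
[X.X/OOX/O.X] end (terminal -1, O#2); searched X../OOX/O.X to 9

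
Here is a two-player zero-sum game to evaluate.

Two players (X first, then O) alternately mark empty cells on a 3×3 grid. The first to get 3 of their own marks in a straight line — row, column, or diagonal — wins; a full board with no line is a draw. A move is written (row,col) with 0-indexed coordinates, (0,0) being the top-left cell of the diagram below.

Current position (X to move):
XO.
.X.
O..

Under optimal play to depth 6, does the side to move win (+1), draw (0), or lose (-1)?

p1 X@[XO./.X./O..]: (0,2)[XOX/.X./O..]+0 (1,0)[XO./XX./O..]+1* (1,2)[XO./.XX/O..]+1 (2,1)[XO./.X./OX.]+0 (2,2)[XO./.X./O.X]+1
p2 O@[XO./XX./O..]: (0,2)[XOO/XX./O..]-1* (1,2)[XO./XXO/O..]-1 (2,1)[XO./XX./OO.]-1 (2,2)[XO./XX./O.O]-1
p3 X@[XOO/XX./O..]: (1,2)[XOO/XXX/O..]+1* (2,1)[XOO/XX./OX.]+1 (2,2)[XOO/XX./O.X]+1
p4 O@[XOO/XXX/O..] terminal -1; root [XO./.X./O..] d6

value(XO./.X./O.., X) = +1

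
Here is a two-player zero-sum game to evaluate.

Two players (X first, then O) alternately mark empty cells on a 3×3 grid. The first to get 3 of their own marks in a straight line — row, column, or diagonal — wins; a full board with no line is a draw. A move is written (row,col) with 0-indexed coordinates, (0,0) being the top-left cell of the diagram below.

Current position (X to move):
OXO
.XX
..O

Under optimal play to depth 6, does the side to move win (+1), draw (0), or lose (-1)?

value(OXO/.XX/..O, X) = +1

ply 1, X at OXO/.XX/..O | (1,0)=+1→OXO/XXX/..O*; (2,0)=+1→OXO/.XX/X.O; (2,1)=+1→OXO/.XX/.XO
ply 2: OXO/XXX/..O is terminal -1 (O); from OXO/.XX/..O depth 6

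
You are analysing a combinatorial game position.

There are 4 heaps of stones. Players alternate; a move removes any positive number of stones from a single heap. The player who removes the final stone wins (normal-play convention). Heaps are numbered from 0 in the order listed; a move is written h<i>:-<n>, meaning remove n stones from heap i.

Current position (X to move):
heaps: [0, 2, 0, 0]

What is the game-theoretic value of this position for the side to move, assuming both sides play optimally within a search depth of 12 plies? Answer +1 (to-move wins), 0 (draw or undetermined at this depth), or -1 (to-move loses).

p1 X@[(0,2,0,0)]: h1:-1[(0,1,0,0)]-1 h1:-2[(0,0,0,0)]+1*
p2 O@[(0,0,0,0)] terminal -1; root [(0,2,0,0)] d12

value((0,2,0,0), X) = +1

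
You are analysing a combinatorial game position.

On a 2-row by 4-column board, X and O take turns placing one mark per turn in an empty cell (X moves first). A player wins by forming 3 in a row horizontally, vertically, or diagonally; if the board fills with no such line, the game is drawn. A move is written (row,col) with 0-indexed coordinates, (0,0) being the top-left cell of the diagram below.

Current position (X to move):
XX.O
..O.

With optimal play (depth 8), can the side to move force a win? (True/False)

X winning at [XX.O/..O.]: True

ply 1, X at XX.O/..O. | (0,2)=+1→XXXO/..O.*; (1,0)=+0→XX.O/X.O.; (1,1)=+0→XX.O/.XO.; (1,3)=+0→XX.O/..OX
ply 2: XXXO/..O. is terminal -1 (O); from XX.O/..O. depth 8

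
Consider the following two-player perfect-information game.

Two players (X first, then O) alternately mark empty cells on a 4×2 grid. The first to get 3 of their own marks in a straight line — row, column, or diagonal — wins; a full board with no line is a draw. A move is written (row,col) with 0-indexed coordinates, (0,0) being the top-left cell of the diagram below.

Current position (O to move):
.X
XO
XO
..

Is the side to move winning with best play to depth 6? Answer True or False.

ply 1, O at .X/XO/XO/.. | (0,0)=-1→OX/XO/XO/..; (3,0)=-1→.X/XO/XO/O.; (3,1)=+1→.X/XO/XO/.O*
ply 2: .X/XO/XO/.O is terminal -1 (X); from .X/XO/XO/.. depth 6

O winning at [.X/XO/XO/..]: True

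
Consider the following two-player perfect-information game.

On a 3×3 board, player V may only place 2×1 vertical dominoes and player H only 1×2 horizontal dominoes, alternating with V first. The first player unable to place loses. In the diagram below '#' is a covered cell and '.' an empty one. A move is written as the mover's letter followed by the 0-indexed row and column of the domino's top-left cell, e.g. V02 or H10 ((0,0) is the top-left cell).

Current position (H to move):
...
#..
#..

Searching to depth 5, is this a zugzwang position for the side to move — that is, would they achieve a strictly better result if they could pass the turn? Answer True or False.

p1 H@[.../#../#..]: H00[##./#../#..]-1 H01[.##/#../#..]-1 H11[.../###/#..]+1* H21[.../#../###]-1
p2 V@[.../###/#..] terminal -1; root [.../#../#..] d5
if H skipped the turn, V would face:
~ p1 V@[.../#../#..]: V01[.#./##./#..]+1* V02[..#/#.#/#..]+1 V11[.../##./##.]+1 V12[.../#.#/#.#]+1
~ p2 H@[.#./##./#..]: H21[.#./##./###]-1*
~ p3 V@[.#./##./###]: V02[.##/###/###]+1*
~ p4 H@[.##/###/###] terminal -1; root [.../#../#..] d5
compare (H): move=+1 vs pass=-1

zugzwang(.../#../#.., H) = False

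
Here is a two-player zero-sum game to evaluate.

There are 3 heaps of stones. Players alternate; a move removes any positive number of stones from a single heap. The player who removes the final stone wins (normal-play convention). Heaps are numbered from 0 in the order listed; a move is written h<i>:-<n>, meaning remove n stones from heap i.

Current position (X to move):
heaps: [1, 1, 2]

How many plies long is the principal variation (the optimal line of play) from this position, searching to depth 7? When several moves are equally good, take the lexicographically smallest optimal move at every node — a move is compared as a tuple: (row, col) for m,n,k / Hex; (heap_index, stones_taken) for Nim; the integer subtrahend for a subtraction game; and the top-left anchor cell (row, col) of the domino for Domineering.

p1 X@[(1,1,2)]: h0:-1[(0,1,2)]-1 h1:-1[(1,0,2)]-1 h2:-1[(1,1,1)]-1 h2:-2[(1,1,0)]+1*
p2 O@[(1,1,0)]: h0:-1[(0,1,0)]-1* h1:-1[(1,0,0)]-1
p3 X@[(0,1,0)]: h1:-1[(0,0,0)]+1*
p4 O@[(0,0,0)] terminal -1; root [(1,1,2)] d7

PV length from [(1,1,2)]: 3 plies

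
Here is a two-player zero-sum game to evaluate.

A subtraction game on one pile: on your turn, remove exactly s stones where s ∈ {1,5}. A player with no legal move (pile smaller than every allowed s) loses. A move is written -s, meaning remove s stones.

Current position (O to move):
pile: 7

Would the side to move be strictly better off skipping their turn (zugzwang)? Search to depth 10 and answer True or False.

zugzwang(7, O) = False

ply 1, O at 7 | -1=+1→6*; -5=+1→2
ply 2, X at 6 | -1=-1→5*; -5=-1→1
ply 3, O at 5 | -1=+1→4*; -5=+1→0
ply 4, X at 4 | -1=-1→3*
ply 5, O at 3 | -1=+1→2*
ply 6, X at 2 | -1=-1→1*
ply 7, O at 1 | -1=+1→0*
ply 8: 0 is terminal -1 (X); from 7 depth 10
pass branch (X moves first from the same position):
  | ply 1, X at 7 | -1=+1→6*; -5=+1→2
  | ply 2, O at 6 | -1=-1→5*; -5=-1→1
  | ply 3, X at 5 | -1=+1→4*; -5=+1→0
  | ply 4, O at 4 | -1=-1→3*
  | ply 5, X at 3 | -1=+1→2*
  | ply 6, O at 2 | -1=-1→1*
  | ply 7, X at 1 | -1=+1→0*
  | ply 8: 0 is terminal -1 (O); from 7 depth 10
O moving scores +1; O passing scores -1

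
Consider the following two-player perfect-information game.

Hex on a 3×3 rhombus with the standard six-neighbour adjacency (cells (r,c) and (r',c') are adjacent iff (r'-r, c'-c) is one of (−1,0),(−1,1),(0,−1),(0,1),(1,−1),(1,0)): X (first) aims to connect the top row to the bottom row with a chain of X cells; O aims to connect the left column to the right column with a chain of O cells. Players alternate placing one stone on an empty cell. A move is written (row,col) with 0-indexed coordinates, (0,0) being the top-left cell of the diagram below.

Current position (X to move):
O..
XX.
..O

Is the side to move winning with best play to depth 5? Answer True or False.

X winning at [O../XX./..O]: True

[O../XX./..O] X move#1: (0,1):+1/OX./XX./..O*, (0,2):+1/O.X/XX./..O, (1,2):+1/O../XXX/..O, (2,0):+1/O../XX./X.O, (2,1):+1/O../XX./.XO
[OX./XX./..O] O move#2: (0,2):-1/OXO/XX./..O*, (1,2):-1/OX./XXO/..O, (2,0):-1/OX./XX./O.O, (2,1):-1/OX./XX./.OO
[OXO/XX./..O] X move#3: (1,2):+1/OXO/XXX/..O*, (2,0):+1/OXO/XX./X.O, (2,1):+1/OXO/XX./.XO
[OXO/XXX/..O] O move#4: (2,0):-1/OXO/XXX/O.O*, (2,1):-1/OXO/XXX/.OO
[OXO/XXX/O.O] X move#5: (2,1):+1/OXO/XXX/OXO*
[OXO/XXX/OXO] end (terminal -1, O#6); searched O../XX./..O to 5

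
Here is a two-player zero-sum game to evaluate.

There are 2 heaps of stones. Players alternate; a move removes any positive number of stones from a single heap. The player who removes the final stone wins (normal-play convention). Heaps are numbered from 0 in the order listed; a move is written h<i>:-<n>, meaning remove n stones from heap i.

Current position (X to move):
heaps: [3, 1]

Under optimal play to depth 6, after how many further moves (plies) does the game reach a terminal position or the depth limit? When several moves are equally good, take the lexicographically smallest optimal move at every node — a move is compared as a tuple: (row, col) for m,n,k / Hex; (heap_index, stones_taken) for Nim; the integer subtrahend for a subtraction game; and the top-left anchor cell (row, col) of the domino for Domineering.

PV length from [(3,1)]: 3 plies

p1 X@[(3,1)]: h0:-1[(2,1)]-1 h0:-2[(1,1)]+1* h0:-3[(0,1)]-1 h1:-1[(3,0)]-1
p2 O@[(1,1)]: h0:-1[(0,1)]-1* h1:-1[(1,0)]-1
p3 X@[(0,1)]: h1:-1[(0,0)]+1*
p4 O@[(0,0)] terminal -1; root [(3,1)] d6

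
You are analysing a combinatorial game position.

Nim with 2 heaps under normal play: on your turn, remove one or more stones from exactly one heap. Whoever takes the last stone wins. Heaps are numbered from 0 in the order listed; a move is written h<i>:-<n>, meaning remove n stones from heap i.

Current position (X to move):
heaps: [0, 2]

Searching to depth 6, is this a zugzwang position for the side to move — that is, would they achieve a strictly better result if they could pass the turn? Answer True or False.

ply 1, X at (0,2) | h1:-1=-1→(0,1); h1:-2=+1→(0,0)*
ply 2: (0,0) is terminal -1 (O); from (0,2) depth 6
if X skipped the turn, O would face:
~ ply 1, O at (0,2) | h1:-1=-1→(0,1); h1:-2=+1→(0,0)*
~ ply 2: (0,0) is terminal -1 (X); from (0,2) depth 6
compare (X): move=+1 vs pass=-1

zugzwang((0,2), X) = False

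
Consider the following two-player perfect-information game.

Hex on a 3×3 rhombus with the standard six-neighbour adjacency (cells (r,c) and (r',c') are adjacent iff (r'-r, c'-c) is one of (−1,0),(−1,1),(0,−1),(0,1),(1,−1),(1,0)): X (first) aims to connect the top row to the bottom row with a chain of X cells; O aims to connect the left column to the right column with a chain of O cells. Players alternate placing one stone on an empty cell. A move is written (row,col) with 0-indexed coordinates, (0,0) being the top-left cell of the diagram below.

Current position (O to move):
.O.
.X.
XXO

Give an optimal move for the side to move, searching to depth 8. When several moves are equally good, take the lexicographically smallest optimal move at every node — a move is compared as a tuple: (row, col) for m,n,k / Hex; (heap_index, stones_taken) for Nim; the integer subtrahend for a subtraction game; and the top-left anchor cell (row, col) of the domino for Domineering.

O's best at [.O./.X./XXO]: (0,2)

p1 O@[.O./.X./XXO]: (0,0)[OO./.X./XXO]-1 (0,2)[.OO/.X./XXO]+1* (1,0)[.O./OX./XXO]-1 (1,2)[.O./.XO/XXO]-1
p2 X@[.OO/.X./XXO]: (0,0)[XOO/.X./XXO]-1* (1,0)[.OO/XX./XXO]-1 (1,2)[.OO/.XX/XXO]-1
p3 O@[XOO/.X./XXO]: (1,0)[XOO/OX./XXO]+1* (1,2)[XOO/.XO/XXO]-1
p4 X@[XOO/OX./XXO] terminal -1; root [.O./.X./XXO] d8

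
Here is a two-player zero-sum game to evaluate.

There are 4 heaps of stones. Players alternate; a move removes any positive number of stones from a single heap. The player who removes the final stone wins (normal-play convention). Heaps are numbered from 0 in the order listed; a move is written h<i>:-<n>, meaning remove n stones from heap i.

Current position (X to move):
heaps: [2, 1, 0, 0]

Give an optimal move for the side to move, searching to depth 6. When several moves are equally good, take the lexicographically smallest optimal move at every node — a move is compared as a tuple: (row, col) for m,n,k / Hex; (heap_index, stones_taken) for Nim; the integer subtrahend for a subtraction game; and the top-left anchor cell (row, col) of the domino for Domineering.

X's best at [(2,1,0,0)]: h0:-1

ply 1, X at (2,1,0,0) | h0:-1=+1→(1,1,0,0)*; h0:-2=-1→(0,1,0,0); h1:-1=-1→(2,0,0,0)
ply 2, O at (1,1,0,0) | h0:-1=-1→(0,1,0,0)*; h1:-1=-1→(1,0,0,0)
ply 3, X at (0,1,0,0) | h1:-1=+1→(0,0,0,0)*
ply 4: (0,0,0,0) is terminal -1 (O); from (2,1,0,0) depth 6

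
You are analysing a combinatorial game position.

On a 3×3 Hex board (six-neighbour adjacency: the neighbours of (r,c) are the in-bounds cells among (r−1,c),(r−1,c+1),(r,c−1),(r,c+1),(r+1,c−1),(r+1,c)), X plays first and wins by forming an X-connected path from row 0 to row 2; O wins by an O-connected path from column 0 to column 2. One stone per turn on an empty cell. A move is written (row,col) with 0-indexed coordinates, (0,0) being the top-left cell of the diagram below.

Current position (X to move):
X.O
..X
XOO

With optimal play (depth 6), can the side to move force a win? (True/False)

ply 1, X at X.O/..X/XOO | (0,1)=+1→XXO/..X/XOO*; (1,0)=+1→X.O/X.X/XOO; (1,1)=+1→X.O/.XX/XOO
ply 2, O at XXO/..X/XOO | (1,0)=-1→XXO/O.X/XOO*; (1,1)=-1→XXO/.OX/XOO
ply 3, X at XXO/O.X/XOO | (1,1)=+1→XXO/OXX/XOO*
ply 4: XXO/OXX/XOO is terminal -1 (O); from X.O/..X/XOO depth 6

X winning at [X.O/..X/XOO]: True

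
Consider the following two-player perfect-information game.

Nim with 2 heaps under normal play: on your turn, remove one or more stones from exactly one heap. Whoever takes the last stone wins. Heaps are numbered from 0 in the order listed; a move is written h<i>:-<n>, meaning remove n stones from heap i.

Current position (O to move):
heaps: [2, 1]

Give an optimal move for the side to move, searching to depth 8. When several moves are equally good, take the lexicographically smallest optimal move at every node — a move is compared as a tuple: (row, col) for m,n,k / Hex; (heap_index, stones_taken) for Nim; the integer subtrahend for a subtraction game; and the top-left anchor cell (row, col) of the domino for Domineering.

O's best at [(2,1)]: h0:-1

p1 O@[(2,1)]: h0:-1[(1,1)]+1* h0:-2[(0,1)]-1 h1:-1[(2,0)]-1
p2 X@[(1,1)]: h0:-1[(0,1)]-1* h1:-1[(1,0)]-1
p3 O@[(0,1)]: h1:-1[(0,0)]+1*
p4 X@[(0,0)] terminal -1; root [(2,1)] d8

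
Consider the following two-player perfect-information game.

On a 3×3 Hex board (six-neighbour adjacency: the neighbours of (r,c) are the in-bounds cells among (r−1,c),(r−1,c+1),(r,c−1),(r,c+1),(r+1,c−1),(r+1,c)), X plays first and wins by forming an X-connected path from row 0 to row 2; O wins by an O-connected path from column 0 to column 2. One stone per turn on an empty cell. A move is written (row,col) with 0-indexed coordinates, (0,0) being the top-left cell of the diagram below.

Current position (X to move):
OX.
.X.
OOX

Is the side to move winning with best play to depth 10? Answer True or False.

X winning at [OX./.X./OOX]: True

ply 1, X at OX./.X./OOX | (0,2)=-1→OXX/.X./OOX; (1,0)=-1→OX./XX./OOX; (1,2)=+1→OX./.XX/OOX*
ply 2: OX./.XX/OOX is terminal -1 (O); from OX./.X./OOX depth 10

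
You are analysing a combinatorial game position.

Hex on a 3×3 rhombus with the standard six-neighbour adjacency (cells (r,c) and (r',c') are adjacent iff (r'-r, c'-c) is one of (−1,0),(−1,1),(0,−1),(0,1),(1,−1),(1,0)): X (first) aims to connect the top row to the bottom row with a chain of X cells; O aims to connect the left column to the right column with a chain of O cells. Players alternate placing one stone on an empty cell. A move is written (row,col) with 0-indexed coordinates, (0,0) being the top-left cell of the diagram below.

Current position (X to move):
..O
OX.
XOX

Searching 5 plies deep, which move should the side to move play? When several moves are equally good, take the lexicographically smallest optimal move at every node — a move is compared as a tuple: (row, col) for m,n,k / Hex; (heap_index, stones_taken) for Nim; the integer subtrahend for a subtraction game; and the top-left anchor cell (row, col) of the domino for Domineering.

X's best at [..O/OX./XOX]: (0,1)

[..O/OX./XOX] X move#1: (0,0):-1/X.O/OX./XOX, (0,1):+1/.XO/OX./XOX*, (1,2):-1/..O/OXX/XOX
[.XO/OX./XOX] end (terminal -1, O#2); searched ..O/OX./XOX to 5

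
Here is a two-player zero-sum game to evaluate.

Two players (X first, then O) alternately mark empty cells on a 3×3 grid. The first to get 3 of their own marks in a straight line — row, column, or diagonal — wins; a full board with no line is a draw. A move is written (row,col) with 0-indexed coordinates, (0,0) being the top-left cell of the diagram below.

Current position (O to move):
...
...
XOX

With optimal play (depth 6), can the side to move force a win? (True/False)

ply 1, O at .../.../XOX | (0,0)=-1→O../.../XOX; (0,1)=-1→.O./.../XOX; (0,2)=-1→..O/.../XOX; (1,0)=-1→.../O../XOX; (1,1)=+0→.../.O./XOX*; (1,2)=-1→.../..O/XOX
ply 2, X at .../.O./XOX | (0,0)=-1→X../.O./XOX; (0,1)=+0→.X./.O./XOX*; (0,2)=-1→..X/.O./XOX; (1,0)=-1→.../XO./XOX; (1,2)=-1→.../.OX/XOX
ply 3, O at .X./.O./XOX | (0,0)=+0→OX./.O./XOX*; (0,2)=+0→.XO/.O./XOX; (1,0)=+0→.X./OO./XOX; (1,2)=+0→.X./.OO/XOX
ply 4, X at OX./.O./XOX | (0,2)=+0→OXX/.O./XOX*; (1,0)=+0→OX./XO./XOX; (1,2)=+0→OX./.OX/XOX
ply 5, O at OXX/.O./XOX | (1,0)=-1→OXX/OO./XOX; (1,2)=+0→OXX/.OO/XOX*
ply 6, X at OXX/.OO/XOX | (1,0)=+0→OXX/XOO/XOX*
ply 7: OXX/XOO/XOX is terminal +0 (O); from .../.../XOX depth 6

O winning at [.../.../XOX]: False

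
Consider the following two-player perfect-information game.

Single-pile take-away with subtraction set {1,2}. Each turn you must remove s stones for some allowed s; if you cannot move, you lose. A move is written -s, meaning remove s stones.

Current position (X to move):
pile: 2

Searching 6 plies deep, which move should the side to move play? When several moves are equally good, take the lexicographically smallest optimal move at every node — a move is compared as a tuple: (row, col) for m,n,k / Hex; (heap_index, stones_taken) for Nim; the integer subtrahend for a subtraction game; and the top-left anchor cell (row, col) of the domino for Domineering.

X's best at [2]: -2

p1 X@[2]: -1[1]-1 -2[0]+1*
p2 O@[0] terminal -1; root [2] d6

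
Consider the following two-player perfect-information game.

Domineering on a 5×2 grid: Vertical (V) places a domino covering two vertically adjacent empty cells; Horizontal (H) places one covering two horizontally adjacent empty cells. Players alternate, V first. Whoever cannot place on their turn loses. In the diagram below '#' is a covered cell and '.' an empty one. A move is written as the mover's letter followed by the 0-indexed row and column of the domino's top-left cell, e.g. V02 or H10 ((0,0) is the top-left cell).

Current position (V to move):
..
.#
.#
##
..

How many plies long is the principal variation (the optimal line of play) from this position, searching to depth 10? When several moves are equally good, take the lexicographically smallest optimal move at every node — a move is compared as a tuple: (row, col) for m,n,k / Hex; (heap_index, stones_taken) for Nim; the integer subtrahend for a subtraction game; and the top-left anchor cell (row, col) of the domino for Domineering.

p1 V@[../.#/.#/##/..]: V00[#./##/.#/##/..]-1* V10[../##/##/##/..]-1
p2 H@[#./##/.#/##/..]: H40[#./##/.#/##/##]+1*
p3 V@[#./##/.#/##/##] terminal -1; root [../.#/.#/##/..] d10

PV length from [../.#/.#/##/..]: 2 plies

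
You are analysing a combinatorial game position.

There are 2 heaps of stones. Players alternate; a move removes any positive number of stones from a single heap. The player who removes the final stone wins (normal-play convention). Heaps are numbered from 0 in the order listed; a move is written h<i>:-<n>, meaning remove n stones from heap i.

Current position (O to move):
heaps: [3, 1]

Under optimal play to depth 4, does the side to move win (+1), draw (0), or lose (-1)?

p1 O@[(3,1)]: h0:-1[(2,1)]-1 h0:-2[(1,1)]+1* h0:-3[(0,1)]-1 h1:-1[(3,0)]-1
p2 X@[(1,1)]: h0:-1[(0,1)]-1* h1:-1[(1,0)]-1
p3 O@[(0,1)]: h1:-1[(0,0)]+1*
p4 X@[(0,0)] terminal -1; root [(3,1)] d4

value((3,1), O) = +1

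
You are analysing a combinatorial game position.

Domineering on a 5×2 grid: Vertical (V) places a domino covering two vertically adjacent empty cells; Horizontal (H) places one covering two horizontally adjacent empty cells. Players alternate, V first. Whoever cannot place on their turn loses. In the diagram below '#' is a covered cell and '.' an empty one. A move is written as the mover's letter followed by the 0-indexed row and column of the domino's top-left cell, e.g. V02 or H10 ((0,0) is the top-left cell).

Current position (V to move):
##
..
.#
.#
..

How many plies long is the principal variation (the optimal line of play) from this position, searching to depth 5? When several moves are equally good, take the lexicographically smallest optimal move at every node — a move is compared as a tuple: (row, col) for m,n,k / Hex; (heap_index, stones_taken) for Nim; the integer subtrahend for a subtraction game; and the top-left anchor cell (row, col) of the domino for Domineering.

ply 1, V at ##/../.#/.#/.. | V10=-1→##/#./##/.#/..*; V20=-1→##/../##/##/..; V30=-1→##/../.#/##/#.
ply 2, H at ##/#./##/.#/.. | H40=+1→##/#./##/.#/##*
ply 3: ##/#./##/.#/## is terminal -1 (V); from ##/../.#/.#/.. depth 5

PV length from [##/../.#/.#/..]: 2 plies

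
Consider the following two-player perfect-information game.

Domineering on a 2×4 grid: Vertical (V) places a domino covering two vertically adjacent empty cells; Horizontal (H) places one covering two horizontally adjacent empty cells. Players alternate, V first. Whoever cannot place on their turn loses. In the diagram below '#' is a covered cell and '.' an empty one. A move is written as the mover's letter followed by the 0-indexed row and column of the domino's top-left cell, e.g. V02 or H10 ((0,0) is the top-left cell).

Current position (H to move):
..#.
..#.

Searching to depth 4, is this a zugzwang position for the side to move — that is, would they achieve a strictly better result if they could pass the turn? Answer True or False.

p1 H@[..#./..#.]: H00[###./..#.]+1* H10[..#./###.]+1
p2 V@[###./..#.]: V03[####/..##]-1*
p3 H@[####/..##]: H10[####/####]+1*
p4 V@[####/####] terminal -1; root [..#./..#.] d4
if H skipped the turn, V would face:
~ p1 V@[..#./..#.]: V00[#.#./#.#.]+1* V01[.##./.##.]+1 V03[..##/..##]-1
~ p2 H@[#.#./#.#.] terminal -1; root [..#./..#.] d4
compare (H): move=+1 vs pass=-1

zugzwang(..#./..#., H) = False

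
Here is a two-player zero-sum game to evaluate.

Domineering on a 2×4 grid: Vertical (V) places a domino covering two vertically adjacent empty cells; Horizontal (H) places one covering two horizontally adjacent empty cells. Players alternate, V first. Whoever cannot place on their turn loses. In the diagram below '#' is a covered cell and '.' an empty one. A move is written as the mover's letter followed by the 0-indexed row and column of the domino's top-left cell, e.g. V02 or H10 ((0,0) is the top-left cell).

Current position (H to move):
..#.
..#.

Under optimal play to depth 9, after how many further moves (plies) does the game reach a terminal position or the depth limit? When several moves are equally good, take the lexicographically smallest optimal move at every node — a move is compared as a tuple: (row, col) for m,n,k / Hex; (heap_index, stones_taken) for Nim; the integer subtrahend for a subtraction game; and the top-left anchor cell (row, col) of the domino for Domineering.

PV length from [..#./..#.]: 3 plies

ply 1, H at ..#./..#. | H00=+1→###./..#.*; H10=+1→..#./###.
ply 2, V at ###./..#. | V03=-1→####/..##*
ply 3, H at ####/..## | H10=+1→####/####*
ply 4: ####/#### is terminal -1 (V); from ..#./..#. depth 9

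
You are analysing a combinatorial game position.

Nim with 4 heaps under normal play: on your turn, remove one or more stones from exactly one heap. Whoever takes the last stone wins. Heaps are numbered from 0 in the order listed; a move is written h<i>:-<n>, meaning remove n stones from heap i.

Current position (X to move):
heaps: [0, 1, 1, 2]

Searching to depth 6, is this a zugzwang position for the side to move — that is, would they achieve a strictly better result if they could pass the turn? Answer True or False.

zugzwang((0,1,1,2), X) = False

[(0,1,1,2)] X move#1: h1:-1:-1/(0,0,1,2), h2:-1:-1/(0,1,0,2), h3:-1:-1/(0,1,1,1), h3:-2:+1/(0,1,1,0)*
[(0,1,1,0)] O move#2: h1:-1:-1/(0,0,1,0)*, h2:-1:-1/(0,1,0,0)
[(0,0,1,0)] X move#3: h2:-1:+1/(0,0,0,0)*
[(0,0,0,0)] end (terminal -1, O#4); searched (0,1,1,2) to 6
suppose X passes — search the same position with O to move:
pass> [(0,1,1,2)] O move#1: h1:-1:-1/(0,0,1,2), h2:-1:-1/(0,1,0,2), h3:-1:-1/(0,1,1,1), h3:-2:+1/(0,1,1,0)*
pass> [(0,1,1,0)] X move#2: h1:-1:-1/(0,0,1,0)*, h2:-1:-1/(0,1,0,0)
pass> [(0,0,1,0)] O move#3: h2:-1:+1/(0,0,0,0)*
pass> [(0,0,0,0)] end (terminal -1, X#4); searched (0,1,1,2) to 6
for X: play +1, pass -1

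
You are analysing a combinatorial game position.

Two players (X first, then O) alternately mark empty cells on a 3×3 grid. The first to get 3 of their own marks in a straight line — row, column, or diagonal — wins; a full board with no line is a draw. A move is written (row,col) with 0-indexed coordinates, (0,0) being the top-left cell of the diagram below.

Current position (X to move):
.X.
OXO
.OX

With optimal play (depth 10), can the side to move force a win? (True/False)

X winning at [.X./OXO/.OX]: True

ply 1, X at .X./OXO/.OX | (0,0)=+1→XX./OXO/.OX*; (0,2)=+1→.XX/OXO/.OX; (2,0)=+1→.X./OXO/XOX
ply 2: XX./OXO/.OX is terminal -1 (O); from .X./OXO/.OX depth 10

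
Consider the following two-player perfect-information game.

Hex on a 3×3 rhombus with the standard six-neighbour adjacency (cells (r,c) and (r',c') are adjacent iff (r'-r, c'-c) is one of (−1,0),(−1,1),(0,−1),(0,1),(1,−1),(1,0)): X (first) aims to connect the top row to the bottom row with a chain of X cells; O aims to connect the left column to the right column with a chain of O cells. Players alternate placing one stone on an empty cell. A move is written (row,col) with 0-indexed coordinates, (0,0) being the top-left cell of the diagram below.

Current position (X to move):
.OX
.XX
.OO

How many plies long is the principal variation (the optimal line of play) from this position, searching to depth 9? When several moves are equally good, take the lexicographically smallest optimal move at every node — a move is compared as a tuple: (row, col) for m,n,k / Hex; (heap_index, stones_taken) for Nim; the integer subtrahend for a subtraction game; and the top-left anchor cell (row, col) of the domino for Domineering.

PV length from [.OX/.XX/.OO]: 1 ply

p1 X@[.OX/.XX/.OO]: (0,0)[XOX/.XX/.OO]-1 (1,0)[.OX/XXX/.OO]-1 (2,0)[.OX/.XX/XOO]+1*
p2 O@[.OX/.XX/XOO] terminal -1; root [.OX/.XX/.OO] d9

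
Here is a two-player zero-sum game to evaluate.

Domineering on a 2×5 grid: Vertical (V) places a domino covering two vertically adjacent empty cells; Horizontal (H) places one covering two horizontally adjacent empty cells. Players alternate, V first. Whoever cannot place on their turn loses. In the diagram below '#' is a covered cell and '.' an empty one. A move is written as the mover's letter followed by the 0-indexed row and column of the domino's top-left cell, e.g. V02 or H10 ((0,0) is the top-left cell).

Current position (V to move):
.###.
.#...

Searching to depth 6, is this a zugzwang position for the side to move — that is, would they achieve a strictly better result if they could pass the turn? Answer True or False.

zugzwang(.###./.#..., V) = False

p1 V@[.###./.#...]: V00[####./##...]-1 V04[.####/.#..#]+1*
p2 H@[.####/.#..#]: H12[.####/.####]-1*
p3 V@[.####/.####]: V00[#####/#####]+1*
p4 H@[#####/#####] terminal -1; root [.###./.#...] d6
suppose V passes — search the same position with H to move:
pass> p1 H@[.###./.#...]: H12[.###./.###.]-1* H13[.###./.#.##]-1
pass> p2 V@[.###./.###.]: V00[####./####.]+1* V04[.####/.####]+1
pass> p3 H@[####./####.] terminal -1; root [.###./.#...] d6
for V: play +1, pass +1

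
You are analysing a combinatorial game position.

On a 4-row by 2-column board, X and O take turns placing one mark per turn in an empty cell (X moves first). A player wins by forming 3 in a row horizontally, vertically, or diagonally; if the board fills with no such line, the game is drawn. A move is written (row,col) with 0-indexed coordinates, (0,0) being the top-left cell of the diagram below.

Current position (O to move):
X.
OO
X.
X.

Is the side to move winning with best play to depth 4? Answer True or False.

p1 O@[X./OO/X./X.]: (0,1)[XO/OO/X./X.]+0 (2,1)[X./OO/XO/X.]+1* (3,1)[X./OO/X./XO]+0
p2 X@[X./OO/XO/X.]: (0,1)[XX/OO/XO/X.]-1* (3,1)[X./OO/XO/XX]-1
p3 O@[XX/OO/XO/X.]: (3,1)[XX/OO/XO/XO]+1*
p4 X@[XX/OO/XO/XO] terminal -1; root [X./OO/X./X.] d4

O winning at [X./OO/X./X.]: True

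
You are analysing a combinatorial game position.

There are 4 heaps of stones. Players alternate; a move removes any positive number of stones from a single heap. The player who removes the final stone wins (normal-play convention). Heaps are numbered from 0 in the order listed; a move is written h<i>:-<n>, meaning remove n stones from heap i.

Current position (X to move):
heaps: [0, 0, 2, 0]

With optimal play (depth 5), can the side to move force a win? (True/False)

p1 X@[(0,0,2,0)]: h2:-1[(0,0,1,0)]-1 h2:-2[(0,0,0,0)]+1*
p2 O@[(0,0,0,0)] terminal -1; root [(0,0,2,0)] d5

X winning at [(0,0,2,0)]: True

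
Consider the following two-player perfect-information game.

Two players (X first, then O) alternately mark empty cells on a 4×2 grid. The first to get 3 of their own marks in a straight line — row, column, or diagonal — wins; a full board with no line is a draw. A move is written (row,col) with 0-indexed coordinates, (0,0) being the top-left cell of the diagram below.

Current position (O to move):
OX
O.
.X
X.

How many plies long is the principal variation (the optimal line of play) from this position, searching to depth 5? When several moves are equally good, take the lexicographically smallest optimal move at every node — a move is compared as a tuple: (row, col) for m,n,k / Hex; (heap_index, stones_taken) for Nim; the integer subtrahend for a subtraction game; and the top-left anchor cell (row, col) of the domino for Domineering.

PV length from [OX/O./.X/X.]: 1 ply

[OX/O./.X/X.] O move#1: (1,1):+0/OX/OO/.X/X., (2,0):+1/OX/O./OX/X.*, (3,1):-1/OX/O./.X/XO
[OX/O./OX/X.] end (terminal -1, X#2); searched OX/O./.X/X. to 5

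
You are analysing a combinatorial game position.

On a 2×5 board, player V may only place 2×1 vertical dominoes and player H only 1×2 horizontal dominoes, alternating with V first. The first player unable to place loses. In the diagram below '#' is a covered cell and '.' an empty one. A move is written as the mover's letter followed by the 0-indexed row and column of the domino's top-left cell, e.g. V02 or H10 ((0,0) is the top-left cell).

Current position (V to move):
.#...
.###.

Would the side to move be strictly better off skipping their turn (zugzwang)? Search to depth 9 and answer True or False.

zugzwang(.#.../.###., V) = False

ply 1, V at .#.../.###. | V00=-1→##.../####.; V04=+1→.#..#/.####*
ply 2, H at .#..#/.#### | H02=-1→.####/.####*
ply 3, V at .####/.#### | V00=+1→#####/#####*
ply 4: #####/##### is terminal -1 (H); from .#.../.###. depth 9
pass branch (H moves first from the same position):
  | ply 1, H at .#.../.###. | H02=-1→.###./.###.*; H03=-1→.#.##/.###.
  | ply 2, V at .###./.###. | V00=+1→####./####.*; V04=+1→.####/.####
  | ply 3: ####./####. is terminal -1 (H); from .#.../.###. depth 9
V moving scores +1; V passing scores +1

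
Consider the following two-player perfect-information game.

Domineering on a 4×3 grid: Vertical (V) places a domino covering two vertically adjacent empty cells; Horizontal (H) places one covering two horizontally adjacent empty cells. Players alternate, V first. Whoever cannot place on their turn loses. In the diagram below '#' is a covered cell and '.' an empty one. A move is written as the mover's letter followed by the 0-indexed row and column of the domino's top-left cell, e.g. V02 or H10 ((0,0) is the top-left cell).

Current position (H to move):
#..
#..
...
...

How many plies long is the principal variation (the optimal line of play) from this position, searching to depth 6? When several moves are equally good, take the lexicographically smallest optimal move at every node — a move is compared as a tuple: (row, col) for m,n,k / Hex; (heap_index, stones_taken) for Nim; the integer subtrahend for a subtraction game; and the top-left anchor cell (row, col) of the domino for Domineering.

[#../#../.../...] H move#1: H01:-1/###/#../.../...*, H11:-1/#../###/.../..., H20:-1/#../#../##./..., H21:-1/#../#../.##/..., H30:-1/#../#../.../##., H31:-1/#../#../.../.##
[###/#../.../...] V move#2: V11:+1/###/##./.#./...*, V12:-1/###/#.#/..#/..., V20:-1/###/#../#../#.., V21:+1/###/#../.#./.#., V22:-1/###/#../..#/..#
[###/##./.#./...] H move#3: H30:-1/###/##./.#./##.*, H31:-1/###/##./.#./.##
[###/##./.#./##.] V move#4: V12:+1/###/###/.##/##.*, V22:+1/###/##./.##/###
[###/###/.##/##.] end (terminal -1, H#5); searched #../#../.../... to 6

PV length from [#../#../.../...]: 4 plies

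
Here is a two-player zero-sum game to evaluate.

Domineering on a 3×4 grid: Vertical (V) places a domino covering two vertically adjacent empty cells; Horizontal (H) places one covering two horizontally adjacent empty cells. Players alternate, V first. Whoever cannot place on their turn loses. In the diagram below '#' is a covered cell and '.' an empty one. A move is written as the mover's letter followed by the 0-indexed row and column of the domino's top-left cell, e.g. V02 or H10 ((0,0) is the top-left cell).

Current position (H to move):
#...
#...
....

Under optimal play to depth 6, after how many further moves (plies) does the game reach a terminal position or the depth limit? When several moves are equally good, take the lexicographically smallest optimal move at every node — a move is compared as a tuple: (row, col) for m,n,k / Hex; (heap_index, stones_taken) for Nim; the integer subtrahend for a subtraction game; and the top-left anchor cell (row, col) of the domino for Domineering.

ply 1, H at #.../#.../.... | H01=-1→###./#.../....; H02=-1→#.##/#.../....; H11=+1→#.../###./....*; H12=+1→#.../#.##/....; H20=-1→#.../#.../##..; H21=-1→#.../#.../.##.; H22=-1→#.../#.../..##
ply 2, V at #.../###./.... | V03=-1→#..#/####/....*; V13=-1→#.../####/...#
ply 3, H at #..#/####/.... | H01=+1→####/####/....*; H20=+1→#..#/####/##..; H21=+1→#..#/####/.##.; H22=+1→#..#/####/..##
ply 4: ####/####/.... is terminal -1 (V); from #.../#.../.... depth 6

PV length from [#.../#.../....]: 3 plies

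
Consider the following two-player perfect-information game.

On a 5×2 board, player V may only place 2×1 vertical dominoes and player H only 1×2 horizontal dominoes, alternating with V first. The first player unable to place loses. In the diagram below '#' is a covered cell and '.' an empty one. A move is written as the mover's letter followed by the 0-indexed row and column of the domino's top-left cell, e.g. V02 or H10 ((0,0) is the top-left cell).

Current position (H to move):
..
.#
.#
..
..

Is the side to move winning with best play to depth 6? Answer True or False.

p1 H@[../.#/.#/../..]: H00[##/.#/.#/../..]-1 H30[../.#/.#/##/..]+1* H40[../.#/.#/../##]+1
p2 V@[../.#/.#/##/..]: V00[#./##/.#/##/..]-1* V10[../##/##/##/..]-1
p3 H@[#./##/.#/##/..]: H40[#./##/.#/##/##]+1*
p4 V@[#./##/.#/##/##] terminal -1; root [../.#/.#/../..] d6

H winning at [../.#/.#/../..]: True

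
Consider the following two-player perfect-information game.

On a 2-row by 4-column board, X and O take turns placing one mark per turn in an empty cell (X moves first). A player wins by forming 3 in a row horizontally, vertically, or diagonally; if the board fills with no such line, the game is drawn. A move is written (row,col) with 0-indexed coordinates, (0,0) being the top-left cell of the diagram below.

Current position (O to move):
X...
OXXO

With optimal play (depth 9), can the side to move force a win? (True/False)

[X.../OXXO] O move#1: (0,1):+0/XO../OXXO*, (0,2):+0/X.O./OXXO, (0,3):+0/X..O/OXXO
[XO../OXXO] X move#2: (0,2):+0/XOX./OXXO*, (0,3):+0/XO.X/OXXO
[XOX./OXXO] O move#3: (0,3):+0/XOXO/OXXO*
[XOXO/OXXO] end (terminal +0, X#4); searched X.../OXXO to 9

O winning at [X.../OXXO]: False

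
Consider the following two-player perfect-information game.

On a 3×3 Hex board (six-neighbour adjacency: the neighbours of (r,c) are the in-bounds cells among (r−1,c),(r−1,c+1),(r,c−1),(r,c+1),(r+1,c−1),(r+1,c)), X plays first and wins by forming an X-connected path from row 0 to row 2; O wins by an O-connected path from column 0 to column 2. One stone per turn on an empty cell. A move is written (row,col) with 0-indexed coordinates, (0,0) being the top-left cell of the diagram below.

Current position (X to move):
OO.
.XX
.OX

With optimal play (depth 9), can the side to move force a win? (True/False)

X winning at [OO./.XX/.OX]: True

ply 1, X at OO./.XX/.OX | (0,2)=+1→OOX/.XX/.OX*; (1,0)=-1→OO./XXX/.OX; (2,0)=-1→OO./.XX/XOX
ply 2: OOX/.XX/.OX is terminal -1 (O); from OO./.XX/.OX depth 9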